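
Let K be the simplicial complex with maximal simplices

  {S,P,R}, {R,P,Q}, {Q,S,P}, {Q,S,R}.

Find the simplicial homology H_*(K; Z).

H_0 ≅ Z,  H_1 = 0,  H_2 ≅ Z.

Order the vertices as P < Q < R < S. Listing each simplex with vertices in this order, K has dimension 2 with simplices:

  0-simplices (4): P, Q, R, S
  1-simplices (6): PQ, PR, PS, QR, QS, RS
  2-simplices (4): PQR, PQS, PRS, QRS

so the chain groups are C_0 ≅ Z^4, C_1 ≅ Z^6, C_2 ≅ Z^4.

The boundary map ∂_1: C_1 → C_0 sends each edge [p,q] (with p < q) to q − p. For instance
  ∂QR = R − Q.
The 4×6 boundary matrix has rank 3 and Smith normal form diag(1,1,1).

The boundary map ∂_2: C_2 → C_1 maps a triangle to the signed sum of its edges. For instance
  ∂QRS = RS − QS + QR,
  ∂PRS = RS − PS + PR.
As a 6×4 matrix over Z this has rank 3, with invariant factors (1,1,1).

Computing H_k = (kernel of ∂_k) / (image of ∂_{k+1}):

  H_0: rank C_0 − rank ∂_1 = 4 − 3 = 1, and the invariant factors of ∂_1 are all 1, so H_0 = Z.
  H_1: rank ker ∂_1 − rank ∂_2 = (6 − 3) − 3 = 0, and the invariant factors of ∂_2 are all 1, so H_1 = 0.
  H_2: rank ker ∂_2 − rank ∂_3 = (4 − 3) − 0 = 1, and there is no ∂_3, so H_2 = Z.

As a check, the Euler characteristic is 4 − 6 + 4 = 2, which agrees with 1 − 0 + 1 = 2.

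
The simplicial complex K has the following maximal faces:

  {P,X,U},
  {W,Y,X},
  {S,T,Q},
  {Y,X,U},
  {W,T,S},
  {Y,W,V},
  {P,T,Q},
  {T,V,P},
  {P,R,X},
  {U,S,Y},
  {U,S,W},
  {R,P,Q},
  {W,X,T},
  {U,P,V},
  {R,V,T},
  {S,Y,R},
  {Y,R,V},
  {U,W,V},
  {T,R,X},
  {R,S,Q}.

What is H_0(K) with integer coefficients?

H_0 = Z.

K has 10 vertices, 30 edges, 20 triangles.
rank ∂_0 = 0, rank ∂_1 = 9 ⇒ b_0 = 10 − 0 − 9 = 1; all invariant factors of ∂_1 are 1 so no torsion. So H_0 ≅ Z.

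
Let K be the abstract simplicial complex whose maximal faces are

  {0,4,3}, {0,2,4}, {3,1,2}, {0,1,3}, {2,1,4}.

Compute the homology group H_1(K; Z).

Order the vertices as 0 < 1 < 2 < 3 < 4. Listing each simplex with vertices in this order, K has dimension 2 with simplices:

  0-simplices (5): [0], [1], [2], [3], [4]
  1-simplices (10): [0,1], [0,2], [0,3], [0,4], [1,2], [1,3], [1,4], [2,3], [2,4], [3,4]
  2-simplices (5): [0,1,3], [0,2,4], [0,3,4], [1,2,3], [1,2,4]

so the chain groups are C_0 ≅ Z^5, C_1 ≅ Z^10, C_2 ≅ Z^5.

The boundary map ∂_1: C_1 → C_0 is given by ∂[p,q] = [q] − [p].
The resulting 5×10 matrix has rank 4, and its Smith normal form has invariant factors (1,1,1,1).

The boundary map ∂_2: C_2 → C_1 acts by ∂[p,q,r] = [q,r] − [p,r] + [p,q]. For instance
  ∂[1,2,4] = [2,4] − [1,4] + [1,2],
  ∂[1,2,3] = [2,3] − [1,3] + [1,2].
The 10×5 boundary matrix has rank 5 and Smith normal form diag(1,1,1,1,1).

From H_k ≅ ker(∂_k) / im(∂_{k+1}) we obtain:

  H_1: rank ker ∂_1 − rank ∂_2 = (10 − 4) − 5 = 1, and the invariant factors of ∂_2 are all 1, so H_1 ≅ Z.

(K is a triangulation of the Möbius band.)

H_1 ≅ Z.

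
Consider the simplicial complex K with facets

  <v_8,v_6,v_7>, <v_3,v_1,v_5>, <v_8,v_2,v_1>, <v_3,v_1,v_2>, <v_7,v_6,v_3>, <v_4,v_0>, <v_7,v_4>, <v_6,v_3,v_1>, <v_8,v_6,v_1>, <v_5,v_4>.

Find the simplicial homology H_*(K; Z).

Take the total order v_0 < v_1 < v_2 < v_3 < v_4 < v_5 < v_6 < v_7 < v_8 on the vertex set. Then K (dimension 2) consists of the simplices:

  0-simplices (9): [v_0], [v_1], [v_2], [v_3], [v_4], [v_5], [v_6], [v_7], [v_8]
  1-simplices (16): (16 of them)
  2-simplices (7): [v_1,v_2,v_3], [v_1,v_2,v_8], [v_1,v_3,v_5], [v_1,v_3,v_6], [v_1,v_6,v_8], [v_3,v_6,v_7], [v_6,v_7,v_8]

so the chain groups are C_0 ≅ Z^9, C_1 ≅ Z^16, C_2 ≅ Z^7.

The boundary map ∂_1: C_1 → C_0 is given by ∂[p,q] = [q] − [p]. For instance
  ∂[v_2,v_8] = [v_8] − [v_2].
As a 9×16 matrix over Z this has rank 8, with invariant factors (1,1,1,1,1,1,1,1).

The boundary map ∂_2: C_2 → C_1 sends each 2-simplex [p,q,r] to [q,r] − [p,r] + [p,q]. For instance
  ∂[v_6,v_7,v_8] = [v_7,v_8] − [v_6,v_8] + [v_6,v_7],
  ∂[v_3,v_6,v_7] = [v_6,v_7] − [v_3,v_7] + [v_3,v_6].
The resulting 16×7 matrix has rank 7, and its Smith normal form has invariant factors (1,1,1,1,1,1,1).

From H_k ≅ ker(∂_k) / im(∂_{k+1}) we obtain:

  H_0: rank C_0 − rank ∂_1 = 9 − 8 = 1, and the invariant factors of ∂_1 are all 1, so H_0 = Z.
  H_1: rank ker ∂_1 − rank ∂_2 = (16 − 8) − 7 = 1, and the invariant factors of ∂_2 are all 1, so H_1 = Z.
  H_2: rank ker ∂_2 − rank ∂_3 = (7 − 7) − 0 = 0, and there is no ∂_3, so H_2 = 0.

H_0 ≅ Z,  H_1 ≅ Z,  H_2 = 0.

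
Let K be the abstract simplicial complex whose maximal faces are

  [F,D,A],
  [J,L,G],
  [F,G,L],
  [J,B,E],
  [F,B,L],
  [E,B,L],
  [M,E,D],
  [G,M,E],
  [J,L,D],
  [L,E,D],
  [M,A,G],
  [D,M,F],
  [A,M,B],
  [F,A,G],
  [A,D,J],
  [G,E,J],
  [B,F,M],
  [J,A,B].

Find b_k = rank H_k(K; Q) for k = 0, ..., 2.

b_0 = 1, b_1 = 1, b_2 = 0.

K has 9 vertices, 27 edges, 18 triangles.
rank ∂_0 = 0, rank ∂_1 = 8 ⇒ b_0 = 9 − 0 − 8 = 1; all invariant factors of ∂_1 are 1 so no torsion. So H_0 = Z.
rank ∂_1 = 8, rank ∂_2 = 18 ⇒ b_1 = 27 − 8 − 18 = 1; ∂_2 has invariant factor(s) [2] giving torsion. So H_1 = Z ⊕ Z/2.
rank ∂_2 = 18, rank ∂_3 = 0 ⇒ b_2 = 18 − 18 − 0 = 0. So H_2 = 0.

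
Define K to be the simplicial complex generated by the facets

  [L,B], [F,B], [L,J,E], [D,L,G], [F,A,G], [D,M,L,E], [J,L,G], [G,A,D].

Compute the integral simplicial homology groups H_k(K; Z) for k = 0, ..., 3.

Take the total order A < B < D < E < F < G < J < L < M on the vertex set. Then K (dimension 3) consists of the simplices:

  0-simplices (9): A, B, D, E, F, G, J, L, M
  1-simplices (17): AD, AF, AG, BF, BL, DE, DG, DL, DM, EJ, EL, EM, FG, GJ, GL, JL, LM
  2-simplices (9): ADG, AFG, DEL, DEM, DGL, DLM, EJL, ELM, GJL
  3-simplices (1): DELM

giving chain groups C_0 ≅ Z^9, C_1 ≅ Z^17, C_2 ≅ Z^9, C_3 ≅ Z^1.

∂_1: C_1 → C_0 is given by ∂[p,q] = [q] − [p]. For instance
  ∂AF = F − A.
The resulting 9×17 matrix has rank 8, and its Smith normal form has invariant factors (1,1,1,1,1,1,1,1).

Boundary ∂_2: C_2 → C_1 maps a triangle to the signed sum of its edges. For instance
  ∂EJL = JL − EL + EJ,
  ∂DEL = EL − DL + DE.
As a 17×9 matrix over Z this has rank 8, with invariant factors (1,1,1,1,1,1,1,1).

Boundary ∂_3: C_3 → C_2 sends each 3-simplex σ to the alternating sum Σ_i (−1)^i (σ with its i-th vertex removed). For instance
  ∂DELM = ELM − DLM + DEM − DEL.
As a 9×1 matrix over Z this has rank 1, with invariant factors (1).

Now H_k = ker ∂_k / im ∂_{k+1}, so:

  H_0: rank C_0 − rank ∂_1 = 9 − 8 = 1, and the invariant factors of ∂_1 are all 1, so H_0 ≅ Z.
  H_1: rank ker ∂_1 − rank ∂_2 = (17 − 8) − 8 = 1, and the invariant factors of ∂_2 are all 1, so H_1 ≅ Z.
  H_2: rank ker ∂_2 − rank ∂_3 = (9 − 8) − 1 = 0, and the invariant factors of ∂_3 are all 1, so H_2 ≅ 0.
  H_3: rank ker ∂_3 − rank ∂_4 = (1 − 1) − 0 = 0, and there is no ∂_4, so H_3 ≅ 0.

H_0 ≅ Z,  H_1 ≅ Z,  H_2 = 0,  H_3 = 0.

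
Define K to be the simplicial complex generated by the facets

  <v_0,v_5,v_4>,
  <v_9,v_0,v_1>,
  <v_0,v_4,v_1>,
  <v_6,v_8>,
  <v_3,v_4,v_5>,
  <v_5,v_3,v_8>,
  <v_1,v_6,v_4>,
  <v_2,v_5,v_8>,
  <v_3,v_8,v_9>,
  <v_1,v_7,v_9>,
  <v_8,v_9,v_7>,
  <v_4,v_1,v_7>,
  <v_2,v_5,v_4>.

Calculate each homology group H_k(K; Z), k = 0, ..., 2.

H_0 = Z,  H_1 = Z^2,  H_2 = 0.

Order the vertices as v_0 < v_1 < v_2 < v_3 < v_4 < v_5 < v_6 < v_7 < v_8 < v_9. Listing each simplex with vertices in this order, K has dimension 2 with simplices:

  0-simplices (10): [v_0], [v_1], [v_2], [v_3], [v_4], [v_5], [v_6], [v_7], [v_8], [v_9]
  1-simplices (23): (23 of them)
  2-simplices (12): (12 of them)

giving chain groups C_0 ≅ Z^10, C_1 ≅ Z^23, C_2 ≅ Z^12.

The boundary map ∂_1: C_1 → C_0 sends each edge [p,q] (with p < q) to q − p.
As a 10×23 matrix over Z this has rank 9, with invariant factors (1,1,1,1,1,1,1,1,1).

Boundary ∂_2: C_2 → C_1 maps a triangle to the signed sum of its edges. For instance
  ∂[v_3,v_4,v_5] = [v_4,v_5] − [v_3,v_5] + [v_3,v_4],
  ∂[v_0,v_4,v_5] = [v_4,v_5] − [v_0,v_5] + [v_0,v_4].
The resulting 23×12 matrix has rank 12, and its Smith normal form has invariant factors (1,1,1,1,1,1,1,1,1,1,1,1).

Reading off H_k = ker ∂_k / im ∂_{k+1}:

  H_0: rank C_0 − rank ∂_1 = 10 − 9 = 1, and the invariant factors of ∂_1 are all 1, so H_0 = Z.
  H_1: rank ker ∂_1 − rank ∂_2 = (23 − 9) − 12 = 2, and the invariant factors of ∂_2 are all 1, so H_1 = Z^2.
  H_2: rank ker ∂_2 − rank ∂_3 = (12 − 12) − 0 = 0, and there is no ∂_3, so H_2 = 0.

As a check, the Euler characteristic is 10 − 23 + 12 = -1, which agrees with 1 − 2 + 0 = -1.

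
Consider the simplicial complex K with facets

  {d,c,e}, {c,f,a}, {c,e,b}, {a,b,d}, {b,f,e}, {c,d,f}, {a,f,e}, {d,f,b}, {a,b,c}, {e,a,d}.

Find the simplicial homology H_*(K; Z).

H_0 = Z,  H_1 = Z_2,  H_2 = 0.

We work with the vertex ordering a < b < c < d < e < f. The simplices of K, each written with vertices in increasing order, are:

  0-simplices (6): a, b, c, d, e, f
  1-simplices (15): ab, ac, ad, ae, af, bc, bd, be, bf, cd, ce, cf, de, df, ef
  2-simplices (10): abc, abd, acf, ade, aef, bce, bdf, bef, cde, cdf

Hence C_0 ≅ Z^6, C_1 ≅ Z^15, C_2 ≅ Z^10.

The boundary map ∂_1: C_1 → C_0 is given by ∂[p,q] = [q] − [p]. For instance
  ∂ce = e − c.
The 6×15 boundary matrix has rank 5 and Smith normal form diag(1,1,1,1,1).

The boundary map ∂_2: C_2 → C_1 acts by ∂[p,q,r] = [q,r] − [p,r] + [p,q]. For instance
  ∂ade = de − ae + ad,
  ∂aef = ef − af + ae.
As a 15×10 matrix over Z this has rank 10, with invariant factors (1,1,1,1,1,1,1,1,1,2).

Reading off H_k = ker ∂_k / im ∂_{k+1}:

  H_0: rank C_0 − rank ∂_1 = 6 − 5 = 1, and the invariant factors of ∂_1 are all 1, so H_0 ≅ Z.
  H_1: rank ker ∂_1 − rank ∂_2 = (15 − 5) − 10 = 0, and ∂_2 has invariant factor 2 > 1, so H_1 ≅ Z_2.
  H_2: rank ker ∂_2 − rank ∂_3 = (10 − 10) − 0 = 0, and there is no ∂_3, so H_2 ≅ 0.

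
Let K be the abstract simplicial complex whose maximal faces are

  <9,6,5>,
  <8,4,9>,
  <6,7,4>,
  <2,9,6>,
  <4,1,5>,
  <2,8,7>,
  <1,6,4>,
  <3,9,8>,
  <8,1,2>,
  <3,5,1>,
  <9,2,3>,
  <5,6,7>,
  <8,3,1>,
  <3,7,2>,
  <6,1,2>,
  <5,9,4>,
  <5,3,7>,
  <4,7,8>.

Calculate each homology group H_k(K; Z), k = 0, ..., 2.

H_0 = Z,  H_1 = Z ⊕ Z/2Z,  H_2 = 0.

Fix the vertex order 1 < 2 < 3 < 4 < 5 < 6 < 7 < 8 < 9 and write every simplex with vertices in increasing order. Then dim K = 2 and the simplices of K are:

  0-simplices (9): [1], [2], [3], [4], [5], [6], [7], [8], [9]
  1-simplices (27): (27 of them)
  2-simplices (18): [1,2,6], [1,2,8], [1,3,5], [1,3,8], [1,4,5], [1,4,6], [2,3,7], [2,3,9], [2,6,9], [2,7,8], [3,5,7], [3,8,9], [4,5,9], [4,6,7], [4,7,8], [4,8,9], [5,6,7], [5,6,9]

giving chain groups C_0 ≅ Z^9, C_1 ≅ Z^27, C_2 ≅ Z^18.

The boundary map ∂_1: C_1 → C_0 maps an edge to its endpoints' difference, ∂[p,q] = q − p. For instance
  ∂[3,7] = [7] − [3].
As a 9×27 matrix over Z this has rank 8, with invariant factors (1,1,1,1,1,1,1,1).

∂_2: C_2 → C_1 maps a triangle to the signed sum of its edges. For instance
  ∂[1,2,8] = [2,8] − [1,8] + [1,2],
  ∂[1,2,6] = [2,6] − [1,6] + [1,2].
The 27×18 boundary matrix has rank 18 and Smith normal form diag(1,1,1,1,1,1,1,1,1,1,1,1,1,1,1,1,1,2).

Reading off H_k = ker ∂_k / im ∂_{k+1}:

  H_0: rank C_0 − rank ∂_1 = 9 − 8 = 1, and the invariant factors of ∂_1 are all 1, so H_0 ≅ Z.
  H_1: rank ker ∂_1 − rank ∂_2 = (27 − 8) − 18 = 1, and ∂_2 has invariant factor 2 > 1, so H_1 ≅ Z ⊕ Z/2Z.
  H_2: rank ker ∂_2 − rank ∂_3 = (18 − 18) − 0 = 0, and there is no ∂_3, so H_2 ≅ 0.

As a check, the Euler characteristic is 9 − 27 + 18 = 0, which agrees with 1 − 1 + 0 = 0.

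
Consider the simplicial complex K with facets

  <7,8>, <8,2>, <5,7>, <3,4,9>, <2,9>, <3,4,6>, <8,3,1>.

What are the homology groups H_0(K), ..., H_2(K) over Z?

Fix the vertex order 1 < 2 < 3 < 4 < 5 < 6 < 7 < 8 < 9 and write every simplex with vertices in increasing order. Then dim K = 2 and the simplices of K are:

  0-simplices (9): [1], [2], [3], [4], [5], [6], [7], [8], [9]
  1-simplices (12): [1,3], [1,8], [2,8], [2,9], [3,4], [3,6], [3,8], [3,9], [4,6], [4,9], [5,7], [7,8]
  2-simplices (3): [1,3,8], [3,4,6], [3,4,9]

giving chain groups C_0 ≅ Z^9, C_1 ≅ Z^12, C_2 ≅ Z^3.

The boundary map ∂_1: C_1 → C_0 maps an edge to its endpoints' difference, ∂[p,q] = q − p.
This gives a 9×12 integer matrix of rank 8; reducing to Smith normal form yields diagonal entries (1,1,1,1,1,1,1,1).

∂_2: C_2 → C_1 maps a triangle to the signed sum of its edges. For instance
  ∂[3,4,6] = [4,6] − [3,6] + [3,4],
  ∂[1,3,8] = [3,8] − [1,8] + [1,3].
As a 12×3 matrix over Z this has rank 3, with invariant factors (1,1,1).

Reading off H_k = ker ∂_k / im ∂_{k+1}:

  H_0: rank C_0 − rank ∂_1 = 9 − 8 = 1, and the invariant factors of ∂_1 are all 1, so H_0 = Z.
  H_1: rank ker ∂_1 − rank ∂_2 = (12 − 8) − 3 = 1, and the invariant factors of ∂_2 are all 1, so H_1 = Z.
  H_2: rank ker ∂_2 − rank ∂_3 = (3 − 3) − 0 = 0, and there is no ∂_3, so H_2 = 0.

As a check, the Euler characteristic is 9 − 12 + 3 = 0, which agrees with 1 − 1 + 0 = 0.

H_0 ≅ Z,  H_1 ≅ Z,  H_2 = 0.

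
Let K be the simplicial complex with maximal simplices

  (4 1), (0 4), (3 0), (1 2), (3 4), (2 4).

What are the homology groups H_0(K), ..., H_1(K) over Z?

H_0 ≅ Z,  H_1 ≅ Z^2.

Order the vertices as 0 < 1 < 2 < 3 < 4. Listing each simplex with vertices in this order, K has dimension 1 with simplices:

  0-simplices (5): [0], [1], [2], [3], [4]
  1-simplices (6): [0,3], [0,4], [1,2], [1,4], [2,4], [3,4]

Hence C_0 ≅ Z^5, C_1 ≅ Z^6.

∂_1: C_1 → C_0 is given by ∂[p,q] = [q] − [p]. For instance
  ∂[0,4] = [4] − [0].
This gives a 5×6 integer matrix of rank 4; reducing to Smith normal form yields diagonal entries (1,1,1,1).

Now H_k = ker ∂_k / im ∂_{k+1}, so:

  H_0: rank C_0 − rank ∂_1 = 5 − 4 = 1, and the invariant factors of ∂_1 are all 1, so H_0 = Z.
  H_1: rank ker ∂_1 − rank ∂_2 = (6 − 4) − 0 = 2, and there is no ∂_2, so H_1 = Z^2.

As a check, the Euler characteristic is 5 − 6 = -1, which agrees with 1 − 2 = -1.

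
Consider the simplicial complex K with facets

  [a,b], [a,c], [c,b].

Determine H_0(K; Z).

Order the vertices as a < b < c. Listing each simplex with vertices in this order, K has dimension 1 with simplices:

  0-simplices (3): a, b, c
  1-simplices (3): ab, ac, bc

so the chain groups are C_0 ≅ Z^3, C_1 ≅ Z^3.

Boundary ∂_1: C_1 → C_0 sends each edge [p,q] (with p < q) to q − p. For instance
  ∂bc = c − b.
This gives a 3×3 integer matrix of rank 2; reducing to Smith normal form yields diagonal entries (1,1).

Computing H_k = (kernel of ∂_k) / (image of ∂_{k+1}):

  H_0: rank C_0 − rank ∂_1 = 3 − 2 = 1, and the invariant factors of ∂_1 are all 1, so H_0 ≅ Z.

H_0 ≅ Z.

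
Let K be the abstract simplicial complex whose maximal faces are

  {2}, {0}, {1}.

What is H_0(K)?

H_0 = Z^3.

Fix the vertex order 0 < 1 < 2 and write every simplex with vertices in increasing order. Then dim K = 0 and the simplices of K are:

  0-simplices (3): [0], [1], [2]

Hence C_0 ≅ Z^3.

Reading off H_k = ker ∂_k / im ∂_{k+1}:

  H_0: rank C_0 − rank ∂_1 = 3 − 0 = 3, and there is no ∂_1, so H_0 ≅ Z^3.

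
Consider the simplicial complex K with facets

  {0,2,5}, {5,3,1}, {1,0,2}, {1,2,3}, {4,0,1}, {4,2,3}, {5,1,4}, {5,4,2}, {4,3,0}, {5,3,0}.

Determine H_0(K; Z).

H_0 ≅ Z.

Order the vertices as 0 < 1 < 2 < 3 < 4 < 5. Listing each simplex with vertices in this order, K has dimension 2 with simplices:

  0-simplices (6): [0], [1], [2], [3], [4], [5]
  1-simplices (15): [0,1], [0,2], [0,3], [0,4], [0,5], [1,2], [1,3], [1,4], [1,5], [2,3], [2,4], [2,5], [3,4], [3,5], [4,5]
  2-simplices (10): [0,1,2], [0,1,4], [0,2,5], [0,3,4], [0,3,5], [1,2,3], [1,3,5], [1,4,5], [2,3,4], [2,4,5]

Hence C_0 ≅ Z^6, C_1 ≅ Z^15, C_2 ≅ Z^10.

Boundary ∂_1: C_1 → C_0 maps an edge to its endpoints' difference, ∂[p,q] = q − p.
As a 6×15 matrix over Z this has rank 5, with invariant factors (1,1,1,1,1).

The boundary map ∂_2: C_2 → C_1 maps a triangle to the signed sum of its edges. For instance
  ∂[1,2,3] = [2,3] − [1,3] + [1,2],
  ∂[1,4,5] = [4,5] − [1,5] + [1,4].
The 15×10 boundary matrix has rank 10 and Smith normal form diag(1,1,1,1,1,1,1,1,1,2).

Now H_k = ker ∂_k / im ∂_{k+1}, so:

  H_0: rank C_0 − rank ∂_1 = 6 − 5 = 1, and the invariant factors of ∂_1 are all 1, so H_0 = Z.

(K is a triangulation of the real projective plane RP^2.)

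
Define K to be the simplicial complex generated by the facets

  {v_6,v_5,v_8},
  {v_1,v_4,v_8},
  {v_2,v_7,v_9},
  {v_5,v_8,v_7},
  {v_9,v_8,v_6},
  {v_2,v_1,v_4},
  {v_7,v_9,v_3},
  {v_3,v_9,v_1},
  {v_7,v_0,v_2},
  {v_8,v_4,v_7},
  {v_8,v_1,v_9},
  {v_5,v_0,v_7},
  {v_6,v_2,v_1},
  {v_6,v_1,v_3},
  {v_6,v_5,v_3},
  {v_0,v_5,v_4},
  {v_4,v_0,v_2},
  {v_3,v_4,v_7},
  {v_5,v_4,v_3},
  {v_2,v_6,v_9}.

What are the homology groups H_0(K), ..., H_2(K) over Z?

H_0 ≅ Z,  H_1 ≅ Z ⊕ Z/2Z,  H_2 = 0.

Take the total order v_0 < v_1 < v_2 < v_3 < v_4 < v_5 < v_6 < v_7 < v_8 < v_9 on the vertex set. Then K (dimension 2) consists of the simplices:

  0-simplices (10): [v_0], [v_1], [v_2], [v_3], [v_4], [v_5], [v_6], [v_7], [v_8], [v_9]
  1-simplices (30): (30 of them)
  2-simplices (20): (20 of them)

giving chain groups C_0 ≅ Z^10, C_1 ≅ Z^30, C_2 ≅ Z^20.

The boundary map ∂_1: C_1 → C_0 sends each edge [p,q] (with p < q) to q − p. For instance
  ∂[v_3,v_6] = [v_6] − [v_3].
The 10×30 boundary matrix has rank 9 and Smith normal form diag(1,1,1,1,1,1,1,1,1).

The boundary map ∂_2: C_2 → C_1 maps a triangle to the signed sum of its edges. For instance
  ∂[v_0,v_5,v_7] = [v_5,v_7] − [v_0,v_7] + [v_0,v_5],
  ∂[v_1,v_2,v_6] = [v_2,v_6] − [v_1,v_6] + [v_1,v_2].
This gives a 30×20 integer matrix of rank 20; reducing to Smith normal form yields diagonal entries (1,1,1,1,1,1,1,1,1,1,1,1,1,1,1,1,1,1,1,2).

Computing H_k = (kernel of ∂_k) / (image of ∂_{k+1}):

  H_0: rank C_0 − rank ∂_1 = 10 − 9 = 1, and the invariant factors of ∂_1 are all 1, so H_0 = Z.
  H_1: rank ker ∂_1 − rank ∂_2 = (30 − 9) − 20 = 1, and ∂_2 has invariant factor 2 > 1, so H_1 = Z ⊕ Z/2Z.
  H_2: rank ker ∂_2 − rank ∂_3 = (20 − 20) − 0 = 0, and there is no ∂_3, so H_2 = 0.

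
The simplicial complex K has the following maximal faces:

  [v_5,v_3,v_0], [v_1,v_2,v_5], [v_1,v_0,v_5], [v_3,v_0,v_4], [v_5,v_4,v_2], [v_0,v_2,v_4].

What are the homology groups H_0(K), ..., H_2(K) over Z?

Order the vertices as v_0 < v_1 < v_2 < v_3 < v_4 < v_5. Listing each simplex with vertices in this order, K has dimension 2 with simplices:

  0-simplices (6): [v_0], [v_1], [v_2], [v_3], [v_4], [v_5]
  1-simplices (12): [v_0,v_1], [v_0,v_2], [v_0,v_3], [v_0,v_4], [v_0,v_5], [v_1,v_2], [v_1,v_5], [v_2,v_4], [v_2,v_5], [v_3,v_4], [v_3,v_5], [v_4,v_5]
  2-simplices (6): [v_0,v_1,v_5], [v_0,v_2,v_4], [v_0,v_3,v_4], [v_0,v_3,v_5], [v_1,v_2,v_5], [v_2,v_4,v_5]

giving chain groups C_0 ≅ Z^6, C_1 ≅ Z^12, C_2 ≅ Z^6.

∂_1: C_1 → C_0 is given by ∂[p,q] = [q] − [p]. For instance
  ∂[v_1,v_5] = [v_5] − [v_1].
The resulting 6×12 matrix has rank 5, and its Smith normal form has invariant factors (1,1,1,1,1).

Boundary ∂_2: C_2 → C_1 acts by ∂[p,q,r] = [q,r] − [p,r] + [p,q]. For instance
  ∂[v_0,v_3,v_4] = [v_3,v_4] − [v_0,v_4] + [v_0,v_3],
  ∂[v_1,v_2,v_5] = [v_2,v_5] − [v_1,v_5] + [v_1,v_2].
As a 12×6 matrix over Z this has rank 6, with invariant factors (1,1,1,1,1,1).

Reading off H_k = ker ∂_k / im ∂_{k+1}:

  H_0: rank C_0 − rank ∂_1 = 6 − 5 = 1, and the invariant factors of ∂_1 are all 1, so H_0 ≅ Z.
  H_1: rank ker ∂_1 − rank ∂_2 = (12 − 5) − 6 = 1, and the invariant factors of ∂_2 are all 1, so H_1 ≅ Z.
  H_2: rank ker ∂_2 − rank ∂_3 = (6 − 6) − 0 = 0, and there is no ∂_3, so H_2 ≅ 0.

As a check, the Euler characteristic is 6 − 12 + 6 = 0, which agrees with 1 − 1 + 0 = 0.

H_0 = Z,  H_1 = Z,  H_2 = 0.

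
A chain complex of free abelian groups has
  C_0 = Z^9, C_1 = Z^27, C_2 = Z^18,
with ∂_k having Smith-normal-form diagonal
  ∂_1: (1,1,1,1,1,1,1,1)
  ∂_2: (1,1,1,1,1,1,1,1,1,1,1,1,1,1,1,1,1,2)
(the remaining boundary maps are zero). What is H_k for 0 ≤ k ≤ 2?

H_0: b_0 = 9 − 0 − 8 = 1; torsion from ∂_1 factors > 1: none. So H_0 ≅ Z.
H_1: b_1 = 27 − 8 − 18 = 1; torsion from ∂_2 factors > 1: [2]. So H_1 ≅ Z ⊕ Z/2Z.
H_2: b_2 = 18 − 18 − 0 = 0; torsion from ∂_3 factors > 1: none. So H_2 ≅ 0.

H_0 ≅ Z,  H_1 ≅ Z ⊕ Z/2Z,  H_2 = 0.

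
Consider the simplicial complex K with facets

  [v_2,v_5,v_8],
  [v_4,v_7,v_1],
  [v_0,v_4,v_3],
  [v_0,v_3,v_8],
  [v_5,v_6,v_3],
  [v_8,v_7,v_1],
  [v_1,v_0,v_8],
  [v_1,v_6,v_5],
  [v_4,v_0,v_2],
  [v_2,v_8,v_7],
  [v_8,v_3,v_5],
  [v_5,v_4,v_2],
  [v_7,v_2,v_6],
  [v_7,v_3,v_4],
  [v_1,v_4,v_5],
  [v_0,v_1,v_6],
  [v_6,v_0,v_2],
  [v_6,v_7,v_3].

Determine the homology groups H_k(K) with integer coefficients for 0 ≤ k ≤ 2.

H_0 = Z,  H_1 = Z^2,  H_2 = Z.

Fix the vertex order v_0 < v_1 < v_2 < v_3 < v_4 < v_5 < v_6 < v_7 < v_8 and write every simplex with vertices in increasing order. Then dim K = 2 and the simplices of K are:

  0-simplices (9): [v_0], [v_1], [v_2], [v_3], [v_4], [v_5], [v_6], [v_7], [v_8]
  1-simplices (27): (27 of them)
  2-simplices (18): (18 of them)

Hence C_0 ≅ Z^9, C_1 ≅ Z^27, C_2 ≅ Z^18.

The boundary map ∂_1: C_1 → C_0 maps an edge to its endpoints' difference, ∂[p,q] = q − p. For instance
  ∂[v_0,v_4] = [v_4] − [v_0].
As a 9×27 matrix over Z this has rank 8, with invariant factors (1,1,1,1,1,1,1,1).

The boundary map ∂_2: C_2 → C_1 acts by ∂[p,q,r] = [q,r] − [p,r] + [p,q]. For instance
  ∂[v_0,v_3,v_8] = [v_3,v_8] − [v_0,v_8] + [v_0,v_3],
  ∂[v_2,v_4,v_5] = [v_4,v_5] − [v_2,v_5] + [v_2,v_4].
The 27×18 boundary matrix has rank 17 and Smith normal form diag(1,1,1,1,1,1,1,1,1,1,1,1,1,1,1,1,1).

Computing H_k = (kernel of ∂_k) / (image of ∂_{k+1}):

  H_0: rank C_0 − rank ∂_1 = 9 − 8 = 1, and the invariant factors of ∂_1 are all 1, so H_0 = Z.
  H_1: rank ker ∂_1 − rank ∂_2 = (27 − 8) − 17 = 2, and the invariant factors of ∂_2 are all 1, so H_1 = Z^2.
  H_2: rank ker ∂_2 − rank ∂_3 = (18 − 17) − 0 = 1, and there is no ∂_3, so H_2 = Z.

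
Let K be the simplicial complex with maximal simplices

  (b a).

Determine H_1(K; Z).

We work with the vertex ordering a < b. The simplices of K, each written with vertices in increasing order, are:

  0-simplices (2): a, b
  1-simplices (1): ab

so the chain groups are C_0 ≅ Z^2, C_1 ≅ Z^1.

The boundary map ∂_1: C_1 → C_0 sends each edge [p,q] (with p < q) to q − p. For instance
  ∂ab = b − a.
The 2×1 boundary matrix has rank 1 and Smith normal form diag(1).

Reading off H_k = ker ∂_k / im ∂_{k+1}:

  H_1: rank ker ∂_1 − rank ∂_2 = (1 − 1) − 0 = 0, and there is no ∂_2, so H_1 ≅ 0.

(K is a triangulation of the 1-simplex.)

H_1 ≅ 0.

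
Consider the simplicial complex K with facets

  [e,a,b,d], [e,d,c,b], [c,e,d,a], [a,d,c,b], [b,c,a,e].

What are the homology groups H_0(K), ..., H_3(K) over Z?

Fix the vertex order a < b < c < d < e and write every simplex with vertices in increasing order. Then dim K = 3 and the simplices of K are:

  0-simplices (5): a, b, c, d, e
  1-simplices (10): ab, ac, ad, ae, bc, bd, be, cd, ce, de
  2-simplices (10): abc, abd, abe, acd, ace, ade, bcd, bce, bde, cde
  3-simplices (5): abcd, abce, abde, acde, bcde

giving chain groups C_0 ≅ Z^5, C_1 ≅ Z^10, C_2 ≅ Z^10, C_3 ≅ Z^5.

∂_1: C_1 → C_0 sends each edge [p,q] (with p < q) to q − p. For instance
  ∂ae = e − a.
The 5×10 boundary matrix has rank 4 and Smith normal form diag(1,1,1,1).

∂_2: C_2 → C_1 sends each 2-simplex [p,q,r] to [q,r] − [p,r] + [p,q]. For instance
  ∂acd = cd − ad + ac,
  ∂ace = ce − ae + ac.
The resulting 10×10 matrix has rank 6, and its Smith normal form has invariant factors (1,1,1,1,1,1).

∂_3: C_3 → C_2 sends each 3-simplex σ to the alternating sum Σ_i (−1)^i (σ with its i-th vertex removed). For instance
  ∂abde = bde − ade + abe − abd,
  ∂abce = bce − ace + abe − abc.
As a 10×5 matrix over Z this has rank 4, with invariant factors (1,1,1,1).

Computing H_k = (kernel of ∂_k) / (image of ∂_{k+1}):

  H_0: rank C_0 − rank ∂_1 = 5 − 4 = 1, and the invariant factors of ∂_1 are all 1, so H_0 = Z.
  H_1: rank ker ∂_1 − rank ∂_2 = (10 − 4) − 6 = 0, and the invariant factors of ∂_2 are all 1, so H_1 = 0.
  H_2: rank ker ∂_2 − rank ∂_3 = (10 − 6) − 4 = 0, and the invariant factors of ∂_3 are all 1, so H_2 = 0.
  H_3: rank ker ∂_3 − rank ∂_4 = (5 − 4) − 0 = 1, and there is no ∂_4, so H_3 = Z.

As a check, the Euler characteristic is 5 − 10 + 10 − 5 = 0, which agrees with 1 − 0 + 0 − 1 = 0.
(K is a triangulation of the 3-sphere S^3.)

H_0 = Z,  H_1 = 0,  H_2 = 0,  H_3 = Z.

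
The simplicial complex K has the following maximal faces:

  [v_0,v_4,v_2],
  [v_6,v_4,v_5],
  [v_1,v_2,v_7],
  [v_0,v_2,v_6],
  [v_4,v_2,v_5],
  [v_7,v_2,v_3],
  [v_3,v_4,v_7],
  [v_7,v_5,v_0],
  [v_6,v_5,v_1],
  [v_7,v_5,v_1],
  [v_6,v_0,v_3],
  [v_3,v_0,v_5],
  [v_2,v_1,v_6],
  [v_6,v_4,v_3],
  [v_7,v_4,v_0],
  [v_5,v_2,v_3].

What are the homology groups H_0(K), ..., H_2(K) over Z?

H_0 = Z,  H_1 = Z^2,  H_2 = Z.

Order the vertices as v_0 < v_1 < v_2 < v_3 < v_4 < v_5 < v_6 < v_7. Listing each simplex with vertices in this order, K has dimension 2 with simplices:

  0-simplices (8): [v_0], [v_1], [v_2], [v_3], [v_4], [v_5], [v_6], [v_7]
  1-simplices (24): (24 of them)
  2-simplices (16): (16 of them)

so the chain groups are C_0 ≅ Z^8, C_1 ≅ Z^24, C_2 ≅ Z^16.

∂_1: C_1 → C_0 is given by ∂[p,q] = [q] − [p]. For instance
  ∂[v_2,v_5] = [v_5] − [v_2].
The resulting 8×24 matrix has rank 7, and its Smith normal form has invariant factors (1,1,1,1,1,1,1).

∂_2: C_2 → C_1 sends each 2-simplex [p,q,r] to [q,r] − [p,r] + [p,q]. For instance
  ∂[v_1,v_5,v_7] = [v_5,v_7] − [v_1,v_7] + [v_1,v_5],
  ∂[v_0,v_2,v_6] = [v_2,v_6] − [v_0,v_6] + [v_0,v_2].
The resulting 24×16 matrix has rank 15, and its Smith normal form has invariant factors (1,1,1,1,1,1,1,1,1,1,1,1,1,1,1).

Reading off H_k = ker ∂_k / im ∂_{k+1}:

  H_0: rank C_0 − rank ∂_1 = 8 − 7 = 1, and the invariant factors of ∂_1 are all 1, so H_0 = Z.
  H_1: rank ker ∂_1 − rank ∂_2 = (24 − 7) − 15 = 2, and the invariant factors of ∂_2 are all 1, so H_1 = Z^2.
  H_2: rank ker ∂_2 − rank ∂_3 = (16 − 15) − 0 = 1, and there is no ∂_3, so H_2 = Z.

As a check, the Euler characteristic is 8 − 24 + 16 = 0, which agrees with 1 − 2 + 1 = 0.
(K is a triangulation of the torus T^2.)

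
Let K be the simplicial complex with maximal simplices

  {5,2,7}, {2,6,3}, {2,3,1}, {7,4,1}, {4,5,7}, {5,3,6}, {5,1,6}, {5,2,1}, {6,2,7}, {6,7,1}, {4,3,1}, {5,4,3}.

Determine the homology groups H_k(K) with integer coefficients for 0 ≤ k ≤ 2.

Order the vertices as 1 < 2 < 3 < 4 < 5 < 6 < 7. Listing each simplex with vertices in this order, K has dimension 2 with simplices:

  0-simplices (7): [1], [2], [3], [4], [5], [6], [7]
  1-simplices (18): [1,2], [1,3], [1,4], [1,5], [1,6], [1,7], [2,3], [2,5], [2,6], [2,7], [3,4], [3,5], [3,6], [4,5], [4,7], [5,6], [5,7], [6,7]
  2-simplices (12): [1,2,3], [1,2,5], [1,3,4], [1,4,7], [1,5,6], [1,6,7], [2,3,6], [2,5,7], [2,6,7], [3,4,5], [3,5,6], [4,5,7]

Hence C_0 ≅ Z^7, C_1 ≅ Z^18, C_2 ≅ Z^12.

∂_1: C_1 → C_0 sends each edge [p,q] (with p < q) to q − p.
This gives a 7×18 integer matrix of rank 6; reducing to Smith normal form yields diagonal entries (1,1,1,1,1,1).

Boundary ∂_2: C_2 → C_1 maps a triangle to the signed sum of its edges. For instance
  ∂[4,5,7] = [5,7] − [4,7] + [4,5],
  ∂[1,6,7] = [6,7] − [1,7] + [1,6].
The resulting 18×12 matrix has rank 12, and its Smith normal form has invariant factors (1,1,1,1,1,1,1,1,1,1,1,2).

Computing H_k = (kernel of ∂_k) / (image of ∂_{k+1}):

  H_0: rank C_0 − rank ∂_1 = 7 − 6 = 1, and the invariant factors of ∂_1 are all 1, so H_0 ≅ Z.
  H_1: rank ker ∂_1 − rank ∂_2 = (18 − 6) − 12 = 0, and ∂_2 has invariant factor 2 > 1, so H_1 ≅ Z_2.
  H_2: rank ker ∂_2 − rank ∂_3 = (12 − 12) − 0 = 0, and there is no ∂_3, so H_2 ≅ 0.

H_0 ≅ Z,  H_1 ≅ Z_2,  H_2 = 0.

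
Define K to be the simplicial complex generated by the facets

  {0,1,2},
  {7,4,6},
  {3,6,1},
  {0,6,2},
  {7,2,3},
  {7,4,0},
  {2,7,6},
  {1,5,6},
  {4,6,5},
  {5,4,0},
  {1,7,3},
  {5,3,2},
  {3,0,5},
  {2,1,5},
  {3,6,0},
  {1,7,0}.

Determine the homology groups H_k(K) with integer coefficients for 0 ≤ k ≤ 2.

Take the total order 0 < 1 < 2 < 3 < 4 < 5 < 6 < 7 on the vertex set. Then K (dimension 2) consists of the simplices:

  0-simplices (8): [0], [1], [2], [3], [4], [5], [6], [7]
  1-simplices (24): (24 of them)
  2-simplices (16): [0,1,2], [0,1,7], [0,2,6], [0,3,5], [0,3,6], [0,4,5], [0,4,7], [1,2,5], [1,3,6], [1,3,7], [1,5,6], [2,3,5], [2,3,7], [2,6,7], [4,5,6], [4,6,7]

so the chain groups are C_0 ≅ Z^8, C_1 ≅ Z^24, C_2 ≅ Z^16.

The boundary map ∂_1: C_1 → C_0 maps an edge to its endpoints' difference, ∂[p,q] = q − p.
As a 8×24 matrix over Z this has rank 7, with invariant factors (1,1,1,1,1,1,1).

Boundary ∂_2: C_2 → C_1 acts by ∂[p,q,r] = [q,r] − [p,r] + [p,q]. For instance
  ∂[1,3,6] = [3,6] − [1,6] + [1,3],
  ∂[1,2,5] = [2,5] − [1,5] + [1,2].
This gives a 24×16 integer matrix of rank 15; reducing to Smith normal form yields diagonal entries (1,1,1,1,1,1,1,1,1,1,1,1,1,1,1).

Reading off H_k = ker ∂_k / im ∂_{k+1}:

  H_0: rank C_0 − rank ∂_1 = 8 − 7 = 1, and the invariant factors of ∂_1 are all 1, so H_0 = Z.
  H_1: rank ker ∂_1 − rank ∂_2 = (24 − 7) − 15 = 2, and the invariant factors of ∂_2 are all 1, so H_1 = Z^2.
  H_2: rank ker ∂_2 − rank ∂_3 = (16 − 15) − 0 = 1, and there is no ∂_3, so H_2 = Z.

H_0 ≅ Z,  H_1 ≅ Z^2,  H_2 ≅ Z.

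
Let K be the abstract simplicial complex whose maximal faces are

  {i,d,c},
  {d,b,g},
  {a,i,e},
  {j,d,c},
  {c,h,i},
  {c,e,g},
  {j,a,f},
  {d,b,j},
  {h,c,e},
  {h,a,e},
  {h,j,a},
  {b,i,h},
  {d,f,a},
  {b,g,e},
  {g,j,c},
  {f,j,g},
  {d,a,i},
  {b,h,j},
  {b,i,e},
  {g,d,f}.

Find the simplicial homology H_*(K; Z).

Order the vertices as a < b < c < d < e < f < g < h < i < j. Listing each simplex with vertices in this order, K has dimension 2 with simplices:

  0-simplices (10): a, b, c, d, e, f, g, h, i, j
  1-simplices (30): ad, ae, af, ah, ai, aj, bd, be, bg, bh, bi, bj, cd, ce, cg, ch, ci, cj, df, dg, di, dj, eg, eh, ei, fg, fj, gj, hi, hj
  2-simplices (20): adf, adi, aeh, aei, afj, ahj, bdg, bdj, beg, bei, bhi, bhj, cdi, cdj, ceg, ceh, cgj, chi, dfg, fgj

so the chain groups are C_0 ≅ Z^10, C_1 ≅ Z^30, C_2 ≅ Z^20.

Boundary ∂_1: C_1 → C_0 sends each edge [p,q] (with p < q) to q − p. For instance
  ∂ah = h − a.
The resulting 10×30 matrix has rank 9, and its Smith normal form has invariant factors (1,1,1,1,1,1,1,1,1).

Boundary ∂_2: C_2 → C_1 acts by ∂[p,q,r] = [q,r] − [p,r] + [p,q]. For instance
  ∂cgj = gj − cj + cg,
  ∂chi = hi − ci + ch.
The 30×20 boundary matrix has rank 20 and Smith normal form diag(1,1,1,1,1,1,1,1,1,1,1,1,1,1,1,1,1,1,1,2).

Computing H_k = (kernel of ∂_k) / (image of ∂_{k+1}):

  H_0: rank C_0 − rank ∂_1 = 10 − 9 = 1, and the invariant factors of ∂_1 are all 1, so H_0 = Z.
  H_1: rank ker ∂_1 − rank ∂_2 = (30 − 9) − 20 = 1, and ∂_2 has invariant factor 2 > 1, so H_1 = Z × Z/2.
  H_2: rank ker ∂_2 − rank ∂_3 = (20 − 20) − 0 = 0, and there is no ∂_3, so H_2 = 0.

As a check, the Euler characteristic is 10 − 30 + 20 = 0, which agrees with 1 − 1 + 0 = 0.

H_0 = Z,  H_1 = Z × Z/2,  H_2 = 0.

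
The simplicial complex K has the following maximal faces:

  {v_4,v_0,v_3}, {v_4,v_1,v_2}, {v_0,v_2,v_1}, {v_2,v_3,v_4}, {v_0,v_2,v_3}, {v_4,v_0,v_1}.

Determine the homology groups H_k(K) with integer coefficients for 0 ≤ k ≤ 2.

H_0 ≅ Z,  H_1 = 0,  H_2 ≅ Z.

Fix the vertex order v_0 < v_1 < v_2 < v_3 < v_4 and write every simplex with vertices in increasing order. Then dim K = 2 and the simplices of K are:

  0-simplices (5): [v_0], [v_1], [v_2], [v_3], [v_4]
  1-simplices (9): [v_0,v_1], [v_0,v_2], [v_0,v_3], [v_0,v_4], [v_1,v_2], [v_1,v_4], [v_2,v_3], [v_2,v_4], [v_3,v_4]
  2-simplices (6): [v_0,v_1,v_2], [v_0,v_1,v_4], [v_0,v_2,v_3], [v_0,v_3,v_4], [v_1,v_2,v_4], [v_2,v_3,v_4]

so the chain groups are C_0 ≅ Z^5, C_1 ≅ Z^9, C_2 ≅ Z^6.

Boundary ∂_1: C_1 → C_0 sends each edge [p,q] (with p < q) to q − p. For instance
  ∂[v_2,v_3] = [v_3] − [v_2].
The 5×9 boundary matrix has rank 4 and Smith normal form diag(1,1,1,1).

∂_2: C_2 → C_1 maps a triangle to the signed sum of its edges. For instance
  ∂[v_2,v_3,v_4] = [v_3,v_4] − [v_2,v_4] + [v_2,v_3],
  ∂[v_0,v_3,v_4] = [v_3,v_4] − [v_0,v_4] + [v_0,v_3].
The 9×6 boundary matrix has rank 5 and Smith normal form diag(1,1,1,1,1).

Now H_k = ker ∂_k / im ∂_{k+1}, so:

  H_0: rank C_0 − rank ∂_1 = 5 − 4 = 1, and the invariant factors of ∂_1 are all 1, so H_0 ≅ Z.
  H_1: rank ker ∂_1 − rank ∂_2 = (9 − 4) − 5 = 0, and the invariant factors of ∂_2 are all 1, so H_1 ≅ 0.
  H_2: rank ker ∂_2 − rank ∂_3 = (6 − 5) − 0 = 1, and there is no ∂_3, so H_2 ≅ Z.

As a check, the Euler characteristic is 5 − 9 + 6 = 2, which agrees with 1 − 0 + 1 = 2.
(K is a triangulation of the 2-sphere S^2.)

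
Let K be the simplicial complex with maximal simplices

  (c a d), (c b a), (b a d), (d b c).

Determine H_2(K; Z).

K has 4 vertices, 6 edges, 4 triangles.
rank ∂_2 = 3, rank ∂_3 = 0 ⇒ b_2 = 4 − 3 − 0 = 1. So H_2 ≅ Z.

H_2 ≅ Z.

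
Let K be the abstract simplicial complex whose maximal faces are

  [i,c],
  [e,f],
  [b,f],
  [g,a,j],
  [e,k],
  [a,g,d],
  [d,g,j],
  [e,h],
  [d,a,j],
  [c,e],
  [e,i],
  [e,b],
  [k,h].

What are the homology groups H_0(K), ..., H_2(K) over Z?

We work with the vertex ordering a < b < c < d < e < f < g < h < i < j < k. The simplices of K, each written with vertices in increasing order, are:

  0-simplices (11): a, b, c, d, e, f, g, h, i, j, k
  1-simplices (15): ad, ag, aj, be, bf, ce, ci, dg, dj, ef, eh, ei, ek, gj, hk
  2-simplices (4): adg, adj, agj, dgj

giving chain groups C_0 ≅ Z^11, C_1 ≅ Z^15, C_2 ≅ Z^4.

Boundary ∂_1: C_1 → C_0 is given by ∂[p,q] = [q] − [p]. For instance
  ∂be = e − b.
This gives a 11×15 integer matrix of rank 9; reducing to Smith normal form yields diagonal entries (1,1,1,1,1,1,1,1,1).

∂_2: C_2 → C_1 maps a triangle to the signed sum of its edges. For instance
  ∂adj = dj − aj + ad,
  ∂adg = dg − ag + ad.
The 15×4 boundary matrix has rank 3 and Smith normal form diag(1,1,1).

Now H_k = ker ∂_k / im ∂_{k+1}, so:

  H_0: rank C_0 − rank ∂_1 = 11 − 9 = 2, and the invariant factors of ∂_1 are all 1, so H_0 ≅ Z^2.
  H_1: rank ker ∂_1 − rank ∂_2 = (15 − 9) − 3 = 3, and the invariant factors of ∂_2 are all 1, so H_1 ≅ Z^3.
  H_2: rank ker ∂_2 − rank ∂_3 = (4 − 3) − 0 = 1, and there is no ∂_3, so H_2 ≅ Z.

H_0 = Z^2,  H_1 = Z^3,  H_2 = Z.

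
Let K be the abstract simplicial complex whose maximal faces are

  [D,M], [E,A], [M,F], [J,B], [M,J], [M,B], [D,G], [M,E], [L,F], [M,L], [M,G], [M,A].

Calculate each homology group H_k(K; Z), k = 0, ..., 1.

H_0 ≅ Z,  H_1 ≅ Z^4.

Fix the vertex order A < B < D < E < F < G < J < L < M and write every simplex with vertices in increasing order. Then dim K = 1 and the simplices of K are:

  0-simplices (9): A, B, D, E, F, G, J, L, M
  1-simplices (12): AE, AM, BJ, BM, DG, DM, EM, FL, FM, GM, JM, LM

Hence C_0 ≅ Z^9, C_1 ≅ Z^12.

The boundary map ∂_1: C_1 → C_0 maps an edge to its endpoints' difference, ∂[p,q] = q − p. For instance
  ∂GM = M − G.
The 9×12 boundary matrix has rank 8 and Smith normal form diag(1,1,1,1,1,1,1,1).

Reading off H_k = ker ∂_k / im ∂_{k+1}:

  H_0: rank C_0 − rank ∂_1 = 9 − 8 = 1, and the invariant factors of ∂_1 are all 1, so H_0 ≅ Z.
  H_1: rank ker ∂_1 − rank ∂_2 = (12 − 8) − 0 = 4, and there is no ∂_2, so H_1 ≅ Z^4.

As a check, the Euler characteristic is 9 − 12 = -3, which agrees with 1 − 4 = -3.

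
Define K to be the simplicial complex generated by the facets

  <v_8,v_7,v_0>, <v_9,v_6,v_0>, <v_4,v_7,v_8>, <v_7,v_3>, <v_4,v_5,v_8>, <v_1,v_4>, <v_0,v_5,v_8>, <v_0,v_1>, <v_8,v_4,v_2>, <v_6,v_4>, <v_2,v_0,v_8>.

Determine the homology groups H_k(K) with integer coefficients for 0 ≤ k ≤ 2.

H_0 ≅ Z,  H_1 ≅ Z^2,  H_2 = 0.

Order the vertices as v_0 < v_1 < v_2 < v_3 < v_4 < v_5 < v_6 < v_7 < v_8 < v_9. Listing each simplex with vertices in this order, K has dimension 2 with simplices:

  0-simplices (10): [v_0], [v_1], [v_2], [v_3], [v_4], [v_5], [v_6], [v_7], [v_8], [v_9]
  1-simplices (18): (18 of them)
  2-simplices (7): [v_0,v_2,v_8], [v_0,v_5,v_8], [v_0,v_6,v_9], [v_0,v_7,v_8], [v_2,v_4,v_8], [v_4,v_5,v_8], [v_4,v_7,v_8]

giving chain groups C_0 ≅ Z^10, C_1 ≅ Z^18, C_2 ≅ Z^7.

∂_1: C_1 → C_0 is given by ∂[p,q] = [q] − [p].
The 10×18 boundary matrix has rank 9 and Smith normal form diag(1,1,1,1,1,1,1,1,1).

Boundary ∂_2: C_2 → C_1 acts by ∂[p,q,r] = [q,r] − [p,r] + [p,q]. For instance
  ∂[v_0,v_7,v_8] = [v_7,v_8] − [v_0,v_8] + [v_0,v_7],
  ∂[v_0,v_2,v_8] = [v_2,v_8] − [v_0,v_8] + [v_0,v_2].
This gives a 18×7 integer matrix of rank 7; reducing to Smith normal form yields diagonal entries (1,1,1,1,1,1,1).

From H_k ≅ ker(∂_k) / im(∂_{k+1}) we obtain:

  H_0: rank C_0 − rank ∂_1 = 10 − 9 = 1, and the invariant factors of ∂_1 are all 1, so H_0 ≅ Z.
  H_1: rank ker ∂_1 − rank ∂_2 = (18 − 9) − 7 = 2, and the invariant factors of ∂_2 are all 1, so H_1 ≅ Z^2.
  H_2: rank ker ∂_2 − rank ∂_3 = (7 − 7) − 0 = 0, and there is no ∂_3, so H_2 ≅ 0.

As a check, the Euler characteristic is 10 − 18 + 7 = -1, which agrees with 1 − 2 + 0 = -1.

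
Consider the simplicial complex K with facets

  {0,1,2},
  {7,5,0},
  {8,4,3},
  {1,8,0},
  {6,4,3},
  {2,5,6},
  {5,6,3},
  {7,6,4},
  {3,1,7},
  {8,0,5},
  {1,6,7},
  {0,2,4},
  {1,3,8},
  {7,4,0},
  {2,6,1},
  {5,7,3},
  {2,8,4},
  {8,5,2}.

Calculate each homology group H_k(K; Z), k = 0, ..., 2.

H_0 = Z,  H_1 = Z × Z/2,  H_2 = 0.

Fix the vertex order 0 < 1 < 2 < 3 < 4 < 5 < 6 < 7 < 8 and write every simplex with vertices in increasing order. Then dim K = 2 and the simplices of K are:

  0-simplices (9): [0], [1], [2], [3], [4], [5], [6], [7], [8]
  1-simplices (27): (27 of them)
  2-simplices (18): [0,1,2], [0,1,8], [0,2,4], [0,4,7], [0,5,7], [0,5,8], [1,2,6], [1,3,7], [1,3,8], [1,6,7], [2,4,8], [2,5,6], [2,5,8], [3,4,6], [3,4,8], [3,5,6], [3,5,7], [4,6,7]

Hence C_0 ≅ Z^9, C_1 ≅ Z^27, C_2 ≅ Z^18.

∂_1: C_1 → C_0 is given by ∂[p,q] = [q] − [p]. For instance
  ∂[5,8] = [8] − [5].
This gives a 9×27 integer matrix of rank 8; reducing to Smith normal form yields diagonal entries (1,1,1,1,1,1,1,1).

The boundary map ∂_2: C_2 → C_1 sends each 2-simplex [p,q,r] to [q,r] − [p,r] + [p,q]. For instance
  ∂[0,1,8] = [1,8] − [0,8] + [0,1],
  ∂[0,5,8] = [5,8] − [0,8] + [0,5].
This gives a 27×18 integer matrix of rank 18; reducing to Smith normal form yields diagonal entries (1,1,1,1,1,1,1,1,1,1,1,1,1,1,1,1,1,2).

From H_k ≅ ker(∂_k) / im(∂_{k+1}) we obtain:

  H_0: rank C_0 − rank ∂_1 = 9 − 8 = 1, and the invariant factors of ∂_1 are all 1, so H_0 = Z.
  H_1: rank ker ∂_1 − rank ∂_2 = (27 − 8) − 18 = 1, and ∂_2 has invariant factor 2 > 1, so H_1 = Z × Z/2.
  H_2: rank ker ∂_2 − rank ∂_3 = (18 − 18) − 0 = 0, and there is no ∂_3, so H_2 = 0.

As a check, the Euler characteristic is 9 − 27 + 18 = 0, which agrees with 1 − 1 + 0 = 0.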